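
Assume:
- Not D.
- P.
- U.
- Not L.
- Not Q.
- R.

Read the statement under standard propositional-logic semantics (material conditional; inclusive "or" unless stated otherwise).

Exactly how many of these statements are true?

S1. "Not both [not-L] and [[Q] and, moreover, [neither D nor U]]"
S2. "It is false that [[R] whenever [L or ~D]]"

S1: This is ~L nand (Q & (D nor U)).

~L = ~F = T
D nor U = F nor T = F
Q & (D nor U) = F & F = F
~L nand (Q & (D nor U)) = T nand F = T
Thus S1 is true.

S2: In symbols: ~((L | ~D) -> R)

~D = ~F = T
L | ~D = F | T = T
(L | ~D) -> R = T -> T = T
~((L | ~D) -> R) = ~T = F
So S2 is false.

Count: 1.

1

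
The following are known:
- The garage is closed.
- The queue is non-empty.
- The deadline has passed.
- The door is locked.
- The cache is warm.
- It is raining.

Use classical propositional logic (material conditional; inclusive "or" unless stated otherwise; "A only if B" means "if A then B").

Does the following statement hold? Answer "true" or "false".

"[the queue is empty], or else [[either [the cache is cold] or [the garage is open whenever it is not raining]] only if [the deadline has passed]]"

true

Let N = "the queue is empty" (F), H = "the cache is warm" (T), Q = "it is raining" (T), P = "the garage is closed" (T), V = "the deadline has passed" (T).
In symbols: N ∨ ((¬H ∨ (¬Q → ¬P)) → V)

¬H = ¬T = F
¬Q = ¬T = F
¬P = ¬T = F
¬Q → ¬P = F → F = T
¬H ∨ (¬Q → ¬P) = F ∨ T = T
(¬H ∨ (¬Q → ¬P)) → V = T → T = T
N ∨ ((¬H ∨ (¬Q → ¬P)) → V) = F ∨ T = T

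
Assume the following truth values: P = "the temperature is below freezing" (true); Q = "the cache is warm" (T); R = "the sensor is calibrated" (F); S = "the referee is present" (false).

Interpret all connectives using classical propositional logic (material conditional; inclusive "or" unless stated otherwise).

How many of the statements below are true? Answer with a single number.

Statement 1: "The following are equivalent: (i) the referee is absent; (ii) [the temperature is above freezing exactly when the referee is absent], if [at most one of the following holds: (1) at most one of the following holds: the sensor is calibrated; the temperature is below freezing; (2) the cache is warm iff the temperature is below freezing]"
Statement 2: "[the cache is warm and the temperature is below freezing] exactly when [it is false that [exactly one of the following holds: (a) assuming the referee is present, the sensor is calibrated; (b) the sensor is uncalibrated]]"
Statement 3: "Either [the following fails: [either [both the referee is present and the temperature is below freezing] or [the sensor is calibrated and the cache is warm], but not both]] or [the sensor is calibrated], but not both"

3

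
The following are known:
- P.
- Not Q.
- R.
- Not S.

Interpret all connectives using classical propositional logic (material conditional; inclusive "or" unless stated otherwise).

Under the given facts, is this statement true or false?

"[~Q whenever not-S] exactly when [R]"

true

In symbols: (¬S → ¬Q) ↔ R

¬S = ¬F = T
¬Q = ¬F = T
¬S → ¬Q = T → T = T
(¬S → ¬Q) ↔ R = T ↔ T = T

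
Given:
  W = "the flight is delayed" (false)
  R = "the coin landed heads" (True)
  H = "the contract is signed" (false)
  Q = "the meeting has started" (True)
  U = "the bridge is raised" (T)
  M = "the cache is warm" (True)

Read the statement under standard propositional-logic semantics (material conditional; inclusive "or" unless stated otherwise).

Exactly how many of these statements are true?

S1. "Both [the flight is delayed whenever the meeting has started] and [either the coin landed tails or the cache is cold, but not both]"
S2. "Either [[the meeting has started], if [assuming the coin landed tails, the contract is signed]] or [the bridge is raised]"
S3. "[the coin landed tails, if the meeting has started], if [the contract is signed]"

2

S1: Parsed as (Q -> W) & (~R xor ~M)

Q -> W = T -> F = F
~R = ~T = F
~M = ~T = F
~R xor ~M = F xor F = F
(Q -> W) & (~R xor ~M) = F & F = F
Thus S1 is false.

S2: This is ((~R -> H) -> Q) | U.

~R = ~T = F
~R -> H = F -> F = T
(~R -> H) -> Q = T -> T = T
((~R -> H) -> Q) | U = T | T = T
Thus S2 is true.

S3: Formalization: H -> (Q -> ~R)

~R = ~T = F
Q -> ~R = T -> F = F
H -> (Q -> ~R) = F -> F = T
Thus S3 is true.

True statements: 2.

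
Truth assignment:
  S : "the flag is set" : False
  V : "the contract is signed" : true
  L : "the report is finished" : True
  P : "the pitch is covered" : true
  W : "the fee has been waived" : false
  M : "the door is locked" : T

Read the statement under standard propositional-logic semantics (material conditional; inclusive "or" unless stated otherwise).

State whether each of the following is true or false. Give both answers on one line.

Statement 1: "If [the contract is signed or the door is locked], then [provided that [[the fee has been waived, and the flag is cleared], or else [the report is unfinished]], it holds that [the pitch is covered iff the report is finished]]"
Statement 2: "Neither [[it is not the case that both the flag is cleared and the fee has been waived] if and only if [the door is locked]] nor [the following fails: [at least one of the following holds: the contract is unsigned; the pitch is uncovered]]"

Statement 1 true, Statement 2 false

Statement 1: This is (V | M) -> (((W & ~S) | ~L) -> (P <-> L)).

V | M = T | T = T
~S = ~F = T
W & ~S = F & T = F
~L = ~T = F
(W & ~S) | ~L = F | F = F
P <-> L = T <-> T = T
((W & ~S) | ~L) -> (P <-> L) = F -> T = T
(V | M) -> (((W & ~S) | ~L) -> (P <-> L)) = T -> T = T
Hence Statement 1 is true.

Statement 2: Parsed as ((~S nand W) <-> M) nor ~(~V | ~P)

~S = ~F = T
~S nand W = T nand F = T
(~S nand W) <-> M = T <-> T = T
~V = ~T = F
~P = ~T = F
~V | ~P = F | F = F
~(~V | ~P) = ~F = T
((~S nand W) <-> M) nor ~(~V | ~P) = T nor T = F
Hence Statement 2 is false.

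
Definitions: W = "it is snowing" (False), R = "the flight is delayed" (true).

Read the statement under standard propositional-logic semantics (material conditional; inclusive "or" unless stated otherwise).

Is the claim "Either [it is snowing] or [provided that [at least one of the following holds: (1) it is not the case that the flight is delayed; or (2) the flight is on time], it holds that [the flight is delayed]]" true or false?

Values: W=F, R=T.
This is W ∨ ((¬R ∨ ¬R) → R).

¬R = ¬T = F
¬R = ¬T = F
¬R ∨ ¬R = F ∨ F = F
(¬R ∨ ¬R) → R = F → T = T
W ∨ ((¬R ∨ ¬R) → R) = F ∨ T = T

The statement is true.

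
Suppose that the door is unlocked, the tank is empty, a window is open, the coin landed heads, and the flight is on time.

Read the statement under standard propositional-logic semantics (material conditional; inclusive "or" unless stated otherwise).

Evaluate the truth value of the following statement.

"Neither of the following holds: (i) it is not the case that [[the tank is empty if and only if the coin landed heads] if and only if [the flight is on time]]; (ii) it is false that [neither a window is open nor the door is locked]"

Let H = "the tank is full" (F), N = "the coin landed heads" (T), S = "the flight is delayed" (F), G = "a window is open" (T), R = "the door is locked" (F).
Formalization: ~((~H <-> N) <-> ~S) nor ~(G nor R)

~H = ~F = T
~H <-> N = T <-> T = T
~S = ~F = T
(~H <-> N) <-> ~S = T <-> T = T
~((~H <-> N) <-> ~S) = ~T = F
G nor R = T nor F = F
~(G nor R) = ~F = T
~((~H <-> N) <-> ~S) nor ~(G nor R) = F nor T = F

The statement is false.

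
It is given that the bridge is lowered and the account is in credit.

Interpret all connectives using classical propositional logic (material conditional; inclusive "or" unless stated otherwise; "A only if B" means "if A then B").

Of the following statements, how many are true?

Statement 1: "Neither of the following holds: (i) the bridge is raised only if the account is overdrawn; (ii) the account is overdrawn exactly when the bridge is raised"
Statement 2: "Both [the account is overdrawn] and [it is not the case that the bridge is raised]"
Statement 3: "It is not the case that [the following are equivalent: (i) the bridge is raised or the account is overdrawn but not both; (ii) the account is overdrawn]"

0

Let P = "the bridge is raised" (F), Q = "the account is overdrawn" (F).

Statement 1: In symbols: (P → Q) ↓ (Q ↔ P)

P → Q = F → F = T
Q ↔ P = F ↔ F = T
(P → Q) ↓ (Q ↔ P) = T ↓ T = F
Hence Statement 1 is false.

Statement 2: Formalization: Q ∧ ¬P

¬P = ¬F = T
Q ∧ ¬P = F ∧ T = F
So Statement 2 is false.

Statement 3: In symbols: ¬((P ⊕ Q) ↔ Q)

P ⊕ Q = F ⊕ F = F
(P ⊕ Q) ↔ Q = F ↔ F = T
¬((P ⊕ Q) ↔ Q) = ¬T = F
So Statement 3 is false.

0 of the 3 statements are true (none).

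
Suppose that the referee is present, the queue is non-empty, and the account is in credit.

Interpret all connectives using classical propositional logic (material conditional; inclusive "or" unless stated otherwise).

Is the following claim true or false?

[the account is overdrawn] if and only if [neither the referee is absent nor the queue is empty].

False

Let R = "the account is overdrawn" (F), P = "the referee is present" (T), Q = "the queue is empty" (F).
Formalization: R ↔ (¬P ↓ Q)

¬P = ¬T = F
¬P ↓ Q = F ↓ F = T
R ↔ (¬P ↓ Q) = F ↔ T = F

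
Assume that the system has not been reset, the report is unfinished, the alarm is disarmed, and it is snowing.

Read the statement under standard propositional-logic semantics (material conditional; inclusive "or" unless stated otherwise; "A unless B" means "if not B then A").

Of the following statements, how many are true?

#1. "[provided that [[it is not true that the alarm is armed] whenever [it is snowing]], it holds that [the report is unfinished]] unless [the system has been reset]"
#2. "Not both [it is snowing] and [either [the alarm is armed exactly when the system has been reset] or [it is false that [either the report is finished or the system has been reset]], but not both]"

2

Let S = "it is snowing" (True), R = "the alarm is armed" (False), Q = "the report is finished" (False), P = "the system has been reset" (False).

#1: Formalization: ((S -> not R) -> not Q) or P

not R = not False = True
S -> not R = True -> True = True
not Q = not False = True
(S -> not R) -> not Q = True -> True = True
((S -> not R) -> not Q) or P = True or False = True
Thus #1 is true.

#2: In symbols: S nand ((R iff P) xor not (Q or P))

R iff P = False iff False = True
Q or P = False or False = False
not (Q or P) = not False = True
(R iff P) xor not (Q or P) = True xor True = False
S nand ((R iff P) xor not (Q or P)) = True nand False = True
Thus #2 is true.

True statements: 2 (#1, #2).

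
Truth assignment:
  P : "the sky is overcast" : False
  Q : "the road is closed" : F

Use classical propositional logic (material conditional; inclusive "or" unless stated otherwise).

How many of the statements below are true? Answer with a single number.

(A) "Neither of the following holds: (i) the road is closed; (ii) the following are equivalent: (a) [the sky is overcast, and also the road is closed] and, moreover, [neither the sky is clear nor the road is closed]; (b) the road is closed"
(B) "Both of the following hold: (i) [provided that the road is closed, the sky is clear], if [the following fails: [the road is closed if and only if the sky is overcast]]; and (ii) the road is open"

1

(A): Formalization: Q nor (((P and Q) and (not P nor Q)) iff Q)

P and Q = False and False = False
not P = not False = True
not P nor Q = True nor False = False
(P and Q) and (not P nor Q) = False and False = False
((P and Q) and (not P nor Q)) iff Q = False iff False = True
Q nor (((P and Q) and (not P nor Q)) iff Q) = False nor True = False
Thus (A) is false.

(B): This is (not (Q iff P) -> (Q -> not P)) and not Q.

Q iff P = False iff False = True
not (Q iff P) = not True = False
not P = not False = True
Q -> not P = False -> True = True
not (Q iff P) -> (Q -> not P) = False -> True = True
not Q = not False = True
(not (Q iff P) -> (Q -> not P)) and not Q = True and True = True
Thus (B) is true.

1 of the 2 statements is true.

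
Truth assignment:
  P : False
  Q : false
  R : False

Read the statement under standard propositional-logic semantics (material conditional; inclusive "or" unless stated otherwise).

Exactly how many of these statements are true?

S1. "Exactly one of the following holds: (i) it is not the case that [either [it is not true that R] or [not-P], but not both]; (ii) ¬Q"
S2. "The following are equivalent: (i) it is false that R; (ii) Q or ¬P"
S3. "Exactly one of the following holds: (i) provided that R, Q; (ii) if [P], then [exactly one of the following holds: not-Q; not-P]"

1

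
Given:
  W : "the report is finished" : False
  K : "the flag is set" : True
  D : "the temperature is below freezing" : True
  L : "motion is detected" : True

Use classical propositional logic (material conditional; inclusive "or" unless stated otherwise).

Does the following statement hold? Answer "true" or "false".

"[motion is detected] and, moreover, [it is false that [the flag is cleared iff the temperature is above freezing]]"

false

Values: L=True, K=True, D=True.
Formalization: L and not (not K iff not D)

not K = not True = False
not D = not True = False
not K iff not D = False iff False = True
not (not K iff not D) = not True = False
L and not (not K iff not D) = True and False = False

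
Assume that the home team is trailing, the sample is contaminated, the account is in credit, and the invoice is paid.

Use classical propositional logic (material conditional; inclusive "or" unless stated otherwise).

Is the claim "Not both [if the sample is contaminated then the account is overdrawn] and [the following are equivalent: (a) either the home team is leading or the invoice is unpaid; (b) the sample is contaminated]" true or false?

Let G = "the sample is contaminated" (True), H = "the account is overdrawn" (False), M = "the home team is leading" (False), R = "the invoice is paid" (True).
This is (G -> H) nand ((M or not R) iff G).

G -> H = True -> False = False
not R = not True = False
M or not R = False or False = False
(M or not R) iff G = False iff True = False
(G -> H) nand ((M or not R) iff G) = False nand False = True

The statement is true.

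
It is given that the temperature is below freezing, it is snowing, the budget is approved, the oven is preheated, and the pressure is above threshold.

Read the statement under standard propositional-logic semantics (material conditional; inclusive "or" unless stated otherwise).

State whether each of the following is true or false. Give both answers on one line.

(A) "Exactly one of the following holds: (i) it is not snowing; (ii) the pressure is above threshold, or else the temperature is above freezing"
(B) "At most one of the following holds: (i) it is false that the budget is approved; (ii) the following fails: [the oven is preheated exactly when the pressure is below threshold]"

(A) True, (B) True

Let Q = "it is snowing" (T), U = "the pressure is above threshold" (T), P = "the temperature is below freezing" (T), R = "the budget is approved" (T), S = "the oven is preheated" (T).

(A): Formalization: ¬Q ⊕ (U ∨ ¬P)

¬Q = ¬T = F
¬P = ¬T = F
U ∨ ¬P = T ∨ F = T
¬Q ⊕ (U ∨ ¬P) = F ⊕ T = T
Hence (A) is true.

(B): Parsed as ¬R ↑ ¬(S ↔ ¬U)

¬R = ¬T = F
¬U = ¬T = F
S ↔ ¬U = T ↔ F = F
¬(S ↔ ¬U) = ¬F = T
¬R ↑ ¬(S ↔ ¬U) = F ↑ T = T
Thus (B) is true.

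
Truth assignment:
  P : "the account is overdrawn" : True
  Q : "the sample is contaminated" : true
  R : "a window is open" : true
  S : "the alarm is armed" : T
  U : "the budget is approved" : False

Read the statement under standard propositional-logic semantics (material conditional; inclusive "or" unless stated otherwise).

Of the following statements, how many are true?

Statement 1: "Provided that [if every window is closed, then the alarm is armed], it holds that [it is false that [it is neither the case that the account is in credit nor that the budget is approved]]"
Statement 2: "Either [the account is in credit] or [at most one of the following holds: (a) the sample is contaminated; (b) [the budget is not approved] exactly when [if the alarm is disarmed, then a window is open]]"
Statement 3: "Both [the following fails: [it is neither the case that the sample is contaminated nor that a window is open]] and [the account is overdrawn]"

Statement 1: Parsed as (not R -> S) -> not (not P nor U)

not R = not True = False
not R -> S = False -> True = True
not P = not True = False
not P nor U = False nor False = True
not (not P nor U) = not True = False
(not R -> S) -> not (not P nor U) = True -> False = False
Hence Statement 1 is false.

Statement 2: Parsed as not P or (Q nand (not U iff (not S -> R)))

not P = not True = False
not U = not False = True
not S = not True = False
not S -> R = False -> True = True
not U iff (not S -> R) = True iff True = True
Q nand (not U iff (not S -> R)) = True nand True = False
not P or (Q nand (not U iff (not S -> R))) = False or False = False
Thus Statement 2 is false.

Statement 3: Formalization: not (Q nor R) and P

Q nor R = True nor True = False
not (Q nor R) = not False = True
not (Q nor R) and P = True and True = True
Thus Statement 3 is true.

1 of the 3 statements is true (Statement 3).

1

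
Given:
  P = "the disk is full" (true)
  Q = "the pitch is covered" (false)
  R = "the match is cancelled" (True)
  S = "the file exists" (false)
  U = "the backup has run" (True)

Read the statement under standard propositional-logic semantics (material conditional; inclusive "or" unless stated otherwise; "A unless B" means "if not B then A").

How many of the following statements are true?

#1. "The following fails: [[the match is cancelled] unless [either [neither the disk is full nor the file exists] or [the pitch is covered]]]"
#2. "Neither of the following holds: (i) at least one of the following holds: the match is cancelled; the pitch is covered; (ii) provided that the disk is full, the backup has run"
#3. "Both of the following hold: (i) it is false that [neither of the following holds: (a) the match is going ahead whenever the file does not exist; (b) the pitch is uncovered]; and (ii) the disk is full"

1

#1: Parsed as ~(R | ((P nor S) | Q))

P nor S = T nor F = F
(P nor S) | Q = F | F = F
R | ((P nor S) | Q) = T | F = T
~(R | ((P nor S) | Q)) = ~T = F
Thus #1 is false.

#2: Parsed as (R | Q) nor (P -> U)

R | Q = T | F = T
P -> U = T -> T = T
(R | Q) nor (P -> U) = T nor T = F
Thus #2 is false.

#3: Formalization: ~((~S -> ~R) nor ~Q) & P

~S = ~F = T
~R = ~T = F
~S -> ~R = T -> F = F
~Q = ~F = T
(~S -> ~R) nor ~Q = F nor T = F
~((~S -> ~R) nor ~Q) = ~F = T
~((~S -> ~R) nor ~Q) & P = T & T = T
Thus #3 is true.

Count: 1.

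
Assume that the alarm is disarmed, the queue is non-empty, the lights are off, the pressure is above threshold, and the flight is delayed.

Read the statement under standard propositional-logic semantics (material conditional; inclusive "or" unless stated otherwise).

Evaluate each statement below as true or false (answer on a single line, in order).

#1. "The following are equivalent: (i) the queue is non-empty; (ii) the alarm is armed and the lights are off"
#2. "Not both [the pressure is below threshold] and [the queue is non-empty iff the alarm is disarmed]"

Let Q = "the queue is empty" (False), P = "the alarm is armed" (False), R = "the lights are on" (False), S = "the pressure is above threshold" (True).

#1: Formalization: not Q iff (P and not R)

not Q = not False = True
not R = not False = True
P and not R = False and True = False
not Q iff (P and not R) = True iff False = False
Thus #1 is false.

#2: Parsed as not S nand (not Q iff not P)

not S = not True = False
not Q = not False = True
not P = not False = True
not Q iff not P = True iff True = True
not S nand (not Q iff not P) = False nand True = True
So #2 is true.

#1 False, #2 True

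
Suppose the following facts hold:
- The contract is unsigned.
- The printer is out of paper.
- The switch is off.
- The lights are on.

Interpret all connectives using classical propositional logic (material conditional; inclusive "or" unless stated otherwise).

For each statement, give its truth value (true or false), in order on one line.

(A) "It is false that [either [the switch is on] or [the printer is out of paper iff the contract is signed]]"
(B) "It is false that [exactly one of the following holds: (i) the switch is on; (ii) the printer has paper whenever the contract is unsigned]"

(A) T, (B) T

Let R = "the switch is on" (False), Q = "the printer has paper" (False), P = "the contract is signed" (False).

(A): Parsed as not (R or (not Q iff P))

not Q = not False = True
not Q iff P = True iff False = False
R or (not Q iff P) = False or False = False
not (R or (not Q iff P)) = not False = True
Hence (A) is true.

(B): In symbols: not (R xor (not P -> Q))

not P = not False = True
not P -> Q = True -> False = False
R xor (not P -> Q) = False xor False = False
not (R xor (not P -> Q)) = not False = True
Hence (B) is true.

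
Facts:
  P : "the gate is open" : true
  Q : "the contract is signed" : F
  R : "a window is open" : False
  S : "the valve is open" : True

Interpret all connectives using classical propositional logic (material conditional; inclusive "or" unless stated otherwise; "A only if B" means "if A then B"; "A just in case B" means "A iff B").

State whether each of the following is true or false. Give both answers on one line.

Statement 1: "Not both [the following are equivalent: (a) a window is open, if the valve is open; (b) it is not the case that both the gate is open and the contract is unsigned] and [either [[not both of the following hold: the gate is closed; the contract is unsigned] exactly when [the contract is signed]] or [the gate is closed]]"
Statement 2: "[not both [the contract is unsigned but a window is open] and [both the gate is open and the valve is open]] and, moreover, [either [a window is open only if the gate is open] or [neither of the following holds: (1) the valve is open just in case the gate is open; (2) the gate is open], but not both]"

Statement 1 T; Statement 2 T

Statement 1: Parsed as ((S → R) ↔ (P ↑ ¬Q)) ↑ (((¬P ↑ ¬Q) ↔ Q) ∨ ¬P)

S → R = T → F = F
¬Q = ¬F = T
P ↑ ¬Q = T ↑ T = F
(S → R) ↔ (P ↑ ¬Q) = F ↔ F = T
¬P = ¬T = F
¬Q = ¬F = T
¬P ↑ ¬Q = F ↑ T = T
(¬P ↑ ¬Q) ↔ Q = T ↔ F = F
¬P = ¬T = F
((¬P ↑ ¬Q) ↔ Q) ∨ ¬P = F ∨ F = F
((S → R) ↔ (P ↑ ¬Q)) ↑ (((¬P ↑ ¬Q) ↔ Q) ∨ ¬P) = T ↑ F = T
Hence Statement 1 is true.

Statement 2: Parsed as ((¬Q ∧ R) ↑ (P ∧ S)) ∧ ((R → P) ⊕ ((S ↔ P) ↓ P))

¬Q = ¬F = T
¬Q ∧ R = T ∧ F = F
P ∧ S = T ∧ T = T
(¬Q ∧ R) ↑ (P ∧ S) = F ↑ T = T
R → P = F → T = T
S ↔ P = T ↔ T = T
(S ↔ P) ↓ P = T ↓ T = F
(R → P) ⊕ ((S ↔ P) ↓ P) = T ⊕ F = T
((¬Q ∧ R) ↑ (P ∧ S)) ∧ ((R → P) ⊕ ((S ↔ P) ↓ P)) = T ∧ T = T
Hence Statement 2 is true.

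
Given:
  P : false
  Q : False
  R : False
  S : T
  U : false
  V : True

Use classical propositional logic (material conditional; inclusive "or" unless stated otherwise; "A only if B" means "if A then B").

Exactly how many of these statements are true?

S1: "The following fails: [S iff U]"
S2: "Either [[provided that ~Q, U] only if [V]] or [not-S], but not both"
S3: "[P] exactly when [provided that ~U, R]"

3

S1: In symbols: ~(S <-> U)

S <-> U = T <-> F = F
~(S <-> U) = ~F = T
Thus S1 is true.

S2: This is ((~Q -> U) -> V) xor ~S.

~Q = ~F = T
~Q -> U = T -> F = F
(~Q -> U) -> V = F -> T = T
~S = ~T = F
((~Q -> U) -> V) xor ~S = T xor F = T
Thus S2 is true.

S3: Formalization: P <-> (~U -> R)

~U = ~F = T
~U -> R = T -> F = F
P <-> (~U -> R) = F <-> F = T
Hence S3 is true.

Count: 3.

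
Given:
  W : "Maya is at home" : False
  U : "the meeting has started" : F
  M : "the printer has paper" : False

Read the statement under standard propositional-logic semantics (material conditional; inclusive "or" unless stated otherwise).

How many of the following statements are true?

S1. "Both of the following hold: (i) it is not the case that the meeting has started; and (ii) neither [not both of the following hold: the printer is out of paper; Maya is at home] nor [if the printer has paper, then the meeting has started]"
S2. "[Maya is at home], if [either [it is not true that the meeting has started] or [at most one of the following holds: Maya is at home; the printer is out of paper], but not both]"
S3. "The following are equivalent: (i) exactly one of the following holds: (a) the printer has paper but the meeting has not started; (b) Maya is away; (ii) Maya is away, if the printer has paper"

2

S1: Parsed as not U and ((not M nand W) nor (M -> U))

not U = not False = True
not M = not False = True
not M nand W = True nand False = True
M -> U = False -> False = True
(not M nand W) nor (M -> U) = True nor True = False
not U and ((not M nand W) nor (M -> U)) = True and False = False
So S1 is false.

S2: Formalization: (not U xor (W nand not M)) -> W

not U = not False = True
not M = not False = True
W nand not M = False nand True = True
not U xor (W nand not M) = True xor True = False
(not U xor (W nand not M)) -> W = False -> False = True
Thus S2 is true.

S3: Parsed as ((M and not U) xor not W) iff (M -> not W)

not U = not False = True
M and not U = False and True = False
not W = not False = True
(M and not U) xor not W = False xor True = True
not W = not False = True
M -> not W = False -> True = True
((M and not U) xor not W) iff (M -> not W) = True iff True = True
So S3 is true.

Count: 2.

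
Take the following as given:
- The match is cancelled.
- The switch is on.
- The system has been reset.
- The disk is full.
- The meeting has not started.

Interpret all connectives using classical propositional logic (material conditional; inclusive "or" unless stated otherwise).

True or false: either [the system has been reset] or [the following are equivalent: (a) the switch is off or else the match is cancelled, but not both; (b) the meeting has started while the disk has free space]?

True.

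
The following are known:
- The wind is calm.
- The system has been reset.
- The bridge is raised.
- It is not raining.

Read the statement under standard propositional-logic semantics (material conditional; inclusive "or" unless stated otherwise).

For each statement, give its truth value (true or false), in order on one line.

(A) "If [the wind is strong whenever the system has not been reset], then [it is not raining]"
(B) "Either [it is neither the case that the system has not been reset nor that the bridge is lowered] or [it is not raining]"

(A) T, (B) T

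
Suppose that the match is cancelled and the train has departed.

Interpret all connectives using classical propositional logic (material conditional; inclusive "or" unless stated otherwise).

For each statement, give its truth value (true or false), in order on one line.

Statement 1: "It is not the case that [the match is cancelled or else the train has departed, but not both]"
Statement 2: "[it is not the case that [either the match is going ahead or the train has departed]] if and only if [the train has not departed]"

Statement 1 T; Statement 2 T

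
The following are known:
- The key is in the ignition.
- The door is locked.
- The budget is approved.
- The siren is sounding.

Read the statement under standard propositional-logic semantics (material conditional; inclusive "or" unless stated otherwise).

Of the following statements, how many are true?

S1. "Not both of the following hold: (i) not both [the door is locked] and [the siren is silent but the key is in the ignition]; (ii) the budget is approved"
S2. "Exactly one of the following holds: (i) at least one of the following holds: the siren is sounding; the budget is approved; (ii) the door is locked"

0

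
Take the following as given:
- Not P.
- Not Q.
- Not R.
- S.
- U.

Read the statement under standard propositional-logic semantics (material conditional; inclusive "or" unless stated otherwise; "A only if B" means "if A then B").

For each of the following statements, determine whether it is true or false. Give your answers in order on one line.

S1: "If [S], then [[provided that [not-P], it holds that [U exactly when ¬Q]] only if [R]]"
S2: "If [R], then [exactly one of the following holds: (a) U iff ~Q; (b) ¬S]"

S1 False / S2 True

S1: Formalization: S -> ((~P -> (U <-> ~Q)) -> R)

~P = ~F = T
~Q = ~F = T
U <-> ~Q = T <-> T = T
~P -> (U <-> ~Q) = T -> T = T
(~P -> (U <-> ~Q)) -> R = T -> F = F
S -> ((~P -> (U <-> ~Q)) -> R) = T -> F = F
Hence S1 is false.

S2: This is R -> ((U <-> ~Q) xor ~S).

~Q = ~F = T
U <-> ~Q = T <-> T = T
~S = ~T = F
(U <-> ~Q) xor ~S = T xor F = T
R -> ((U <-> ~Q) xor ~S) = F -> T = T
Thus S2 is true.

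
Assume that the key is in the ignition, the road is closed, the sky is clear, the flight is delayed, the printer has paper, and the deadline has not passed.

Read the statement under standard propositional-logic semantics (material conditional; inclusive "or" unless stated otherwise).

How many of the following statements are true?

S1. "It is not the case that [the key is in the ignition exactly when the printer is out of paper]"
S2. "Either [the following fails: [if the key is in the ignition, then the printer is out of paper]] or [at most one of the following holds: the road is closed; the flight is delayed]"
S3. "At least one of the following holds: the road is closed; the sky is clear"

3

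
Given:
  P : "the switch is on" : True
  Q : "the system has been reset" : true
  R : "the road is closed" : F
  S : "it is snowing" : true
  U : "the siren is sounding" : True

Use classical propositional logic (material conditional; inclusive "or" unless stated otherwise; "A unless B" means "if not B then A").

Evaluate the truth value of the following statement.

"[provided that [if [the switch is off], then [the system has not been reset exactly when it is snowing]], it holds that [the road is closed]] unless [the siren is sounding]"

Parsed as ((¬P → (¬Q ↔ S)) → R) ∨ U

¬P = ¬T = F
¬Q = ¬T = F
¬Q ↔ S = F ↔ T = F
¬P → (¬Q ↔ S) = F → F = T
(¬P → (¬Q ↔ S)) → R = T → F = F
((¬P → (¬Q ↔ S)) → R) ∨ U = F ∨ T = T

True.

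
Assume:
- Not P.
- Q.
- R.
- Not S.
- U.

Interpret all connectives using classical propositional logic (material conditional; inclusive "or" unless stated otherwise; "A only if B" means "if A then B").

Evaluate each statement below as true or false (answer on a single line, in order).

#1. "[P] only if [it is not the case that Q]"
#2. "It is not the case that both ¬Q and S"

#1: Parsed as P -> not Q

not Q = not True = False
P -> not Q = False -> False = True
So #1 is true.

#2: Parsed as not Q nand S

not Q = not True = False
not Q nand S = False nand False = True
Thus #2 is true.

#1 T, #2 T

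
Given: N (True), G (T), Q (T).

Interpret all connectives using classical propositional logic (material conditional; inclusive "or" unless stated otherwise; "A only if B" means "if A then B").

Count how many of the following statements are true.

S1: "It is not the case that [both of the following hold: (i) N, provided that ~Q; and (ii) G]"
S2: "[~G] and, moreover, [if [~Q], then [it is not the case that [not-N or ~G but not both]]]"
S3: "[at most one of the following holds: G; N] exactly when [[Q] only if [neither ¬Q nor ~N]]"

S1: This is ¬((¬Q → N) ∧ G).

¬Q = ¬T = F
¬Q → N = F → T = T
(¬Q → N) ∧ G = T ∧ T = T
¬((¬Q → N) ∧ G) = ¬T = F
So S1 is false.

S2: Formalization: ¬G ∧ (¬Q → ¬(¬N ⊕ ¬G))

¬G = ¬T = F
¬Q = ¬T = F
¬N = ¬T = F
¬G = ¬T = F
¬N ⊕ ¬G = F ⊕ F = F
¬(¬N ⊕ ¬G) = ¬F = T
¬Q → ¬(¬N ⊕ ¬G) = F → T = T
¬G ∧ (¬Q → ¬(¬N ⊕ ¬G)) = F ∧ T = F
Thus S2 is false.

S3: This is (G ↑ N) ↔ (Q → (¬Q ↓ ¬N)).

G ↑ N = T ↑ T = F
¬Q = ¬T = F
¬N = ¬T = F
¬Q ↓ ¬N = F ↓ F = T
Q → (¬Q ↓ ¬N) = T → T = T
(G ↑ N) ↔ (Q → (¬Q ↓ ¬N)) = F ↔ T = F
Hence S3 is false.

Count: 0.

0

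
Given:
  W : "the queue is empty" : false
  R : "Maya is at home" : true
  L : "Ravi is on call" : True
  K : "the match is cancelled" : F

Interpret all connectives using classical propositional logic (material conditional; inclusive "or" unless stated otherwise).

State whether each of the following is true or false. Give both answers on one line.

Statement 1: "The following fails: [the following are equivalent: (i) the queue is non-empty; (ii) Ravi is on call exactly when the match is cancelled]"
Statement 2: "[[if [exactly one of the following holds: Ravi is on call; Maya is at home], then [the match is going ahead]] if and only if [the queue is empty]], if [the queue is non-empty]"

Statement 1: In symbols: ~(~W <-> (L <-> K))

~W = ~F = T
L <-> K = T <-> F = F
~W <-> (L <-> K) = T <-> F = F
~(~W <-> (L <-> K)) = ~F = T
Thus Statement 1 is true.

Statement 2: In symbols: ~W -> (((L xor R) -> ~K) <-> W)

~W = ~F = T
L xor R = T xor T = F
~K = ~F = T
(L xor R) -> ~K = F -> T = T
((L xor R) -> ~K) <-> W = T <-> F = F
~W -> (((L xor R) -> ~K) <-> W) = T -> F = F
So Statement 2 is false.

Statement 1 T, Statement 2 F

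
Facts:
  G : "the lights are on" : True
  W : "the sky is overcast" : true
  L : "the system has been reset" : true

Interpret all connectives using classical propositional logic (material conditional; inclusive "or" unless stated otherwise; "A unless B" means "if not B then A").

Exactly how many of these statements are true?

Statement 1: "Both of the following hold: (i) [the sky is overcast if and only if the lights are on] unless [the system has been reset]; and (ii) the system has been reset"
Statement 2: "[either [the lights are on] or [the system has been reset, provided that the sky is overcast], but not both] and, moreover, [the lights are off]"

1

Statement 1: This is ((W ↔ G) ∨ L) ∧ L.

W ↔ G = T ↔ T = T
(W ↔ G) ∨ L = T ∨ T = T
((W ↔ G) ∨ L) ∧ L = T ∧ T = T
So Statement 1 is true.

Statement 2: Formalization: (G ⊕ (W → L)) ∧ ¬G

W → L = T → T = T
G ⊕ (W → L) = T ⊕ T = F
¬G = ¬T = F
(G ⊕ (W → L)) ∧ ¬G = F ∧ F = F
Thus Statement 2 is false.

Count: 1.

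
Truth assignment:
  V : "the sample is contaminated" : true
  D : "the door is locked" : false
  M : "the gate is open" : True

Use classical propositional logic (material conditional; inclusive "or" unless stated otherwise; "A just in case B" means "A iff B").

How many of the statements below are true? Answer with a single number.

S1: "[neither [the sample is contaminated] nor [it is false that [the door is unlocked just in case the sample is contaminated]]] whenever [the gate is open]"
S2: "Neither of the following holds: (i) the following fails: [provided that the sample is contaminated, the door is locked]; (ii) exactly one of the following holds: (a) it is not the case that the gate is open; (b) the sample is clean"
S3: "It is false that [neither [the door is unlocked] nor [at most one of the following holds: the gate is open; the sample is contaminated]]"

1

S1: Parsed as M -> (V nor not (not D iff V))

not D = not False = True
not D iff V = True iff True = True
not (not D iff V) = not True = False
V nor not (not D iff V) = True nor False = False
M -> (V nor not (not D iff V)) = True -> False = False
So S1 is false.

S2: Formalization: not (V -> D) nor (not M xor not V)

V -> D = True -> False = False
not (V -> D) = not False = True
not M = not True = False
not V = not True = False
not M xor not V = False xor False = False
not (V -> D) nor (not M xor not V) = True nor False = False
Hence S2 is false.

S3: Formalization: not (not D nor (M nand V))

not D = not False = True
M nand V = True nand True = False
not D nor (M nand V) = True nor False = False
not (not D nor (M nand V)) = not False = True
So S3 is true.

Count: 1.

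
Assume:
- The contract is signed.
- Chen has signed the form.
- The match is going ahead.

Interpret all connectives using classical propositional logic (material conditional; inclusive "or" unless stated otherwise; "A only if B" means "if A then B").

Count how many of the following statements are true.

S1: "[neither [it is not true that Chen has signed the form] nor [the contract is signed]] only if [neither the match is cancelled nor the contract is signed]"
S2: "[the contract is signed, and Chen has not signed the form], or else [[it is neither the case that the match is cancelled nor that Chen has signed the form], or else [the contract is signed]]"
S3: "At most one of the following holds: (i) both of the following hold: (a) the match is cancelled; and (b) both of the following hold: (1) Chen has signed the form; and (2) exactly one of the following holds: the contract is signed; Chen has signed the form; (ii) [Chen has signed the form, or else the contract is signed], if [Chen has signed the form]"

Let Q = "Chen has signed the form" (T), P = "the contract is signed" (T), R = "the match is cancelled" (F).

S1: Formalization: (¬Q ↓ P) → (R ↓ P)

¬Q = ¬T = F
¬Q ↓ P = F ↓ T = F
R ↓ P = F ↓ T = F
(¬Q ↓ P) → (R ↓ P) = F → F = T
Thus S1 is true.

S2: Formalization: (P ∧ ¬Q) ∨ ((R ↓ Q) ∨ P)

¬Q = ¬T = F
P ∧ ¬Q = T ∧ F = F
R ↓ Q = F ↓ T = F
(R ↓ Q) ∨ P = F ∨ T = T
(P ∧ ¬Q) ∨ ((R ↓ Q) ∨ P) = F ∨ T = T
So S2 is true.

S3: In symbols: (R ∧ (Q ∧ (P ⊕ Q))) ↑ (Q → (Q ∨ P))

P ⊕ Q = T ⊕ T = F
Q ∧ (P ⊕ Q) = T ∧ F = F
R ∧ (Q ∧ (P ⊕ Q)) = F ∧ F = F
Q ∨ P = T ∨ T = T
Q → (Q ∨ P) = T → T = T
(R ∧ (Q ∧ (P ⊕ Q))) ↑ (Q → (Q ∨ P)) = F ↑ T = T
Thus S3 is true.

3 of the 3 statements are true (S1, S2, S3).

3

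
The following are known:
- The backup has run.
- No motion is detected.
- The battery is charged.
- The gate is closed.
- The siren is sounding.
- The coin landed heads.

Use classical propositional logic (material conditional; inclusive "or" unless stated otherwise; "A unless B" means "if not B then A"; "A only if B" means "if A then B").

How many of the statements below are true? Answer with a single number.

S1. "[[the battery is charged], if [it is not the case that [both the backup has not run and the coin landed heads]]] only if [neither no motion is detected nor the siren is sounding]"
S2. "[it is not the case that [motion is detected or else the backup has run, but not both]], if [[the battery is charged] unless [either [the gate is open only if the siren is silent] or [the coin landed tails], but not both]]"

Let P = "the backup has run" (T), V = "the coin landed heads" (T), R = "the battery is charged" (T), Q = "motion is detected" (F), U = "the siren is sounding" (T), S = "the gate is open" (F).

S1: In symbols: (¬(¬P ∧ V) → R) → (¬Q ↓ U)

¬P = ¬T = F
¬P ∧ V = F ∧ T = F
¬(¬P ∧ V) = ¬F = T
¬(¬P ∧ V) → R = T → T = T
¬Q = ¬F = T
¬Q ↓ U = T ↓ T = F
(¬(¬P ∧ V) → R) → (¬Q ↓ U) = T → F = F
Hence S1 is false.

S2: In symbols: (R ∨ ((S → ¬U) ⊕ ¬V)) → ¬(Q ⊕ P)

¬U = ¬T = F
S → ¬U = F → F = T
¬V = ¬T = F
(S → ¬U) ⊕ ¬V = T ⊕ F = T
R ∨ ((S → ¬U) ⊕ ¬V) = T ∨ T = T
Q ⊕ P = F ⊕ T = T
¬(Q ⊕ P) = ¬T = F
(R ∨ ((S → ¬U) ⊕ ¬V)) → ¬(Q ⊕ P) = T → F = F
Thus S2 is false.

True statements: 0 (none).

0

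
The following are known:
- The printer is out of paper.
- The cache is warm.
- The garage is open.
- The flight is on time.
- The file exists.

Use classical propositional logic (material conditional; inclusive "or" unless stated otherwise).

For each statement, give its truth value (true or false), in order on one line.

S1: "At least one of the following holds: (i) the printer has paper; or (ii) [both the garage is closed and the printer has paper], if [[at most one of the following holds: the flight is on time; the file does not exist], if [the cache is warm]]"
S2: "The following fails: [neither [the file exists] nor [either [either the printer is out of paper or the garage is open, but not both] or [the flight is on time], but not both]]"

S1 false, S2 true

Let P = "the printer has paper" (False), Q = "the cache is warm" (True), S = "the flight is delayed" (False), U = "the file exists" (True), R = "the garage is closed" (False).

S1: This is P or ((Q -> (not S nand not U)) -> (R and P)).

not S = not False = True
not U = not True = False
not S nand not U = True nand False = True
Q -> (not S nand not U) = True -> True = True
R and P = False and False = False
(Q -> (not S nand not U)) -> (R and P) = True -> False = False
P or ((Q -> (not S nand not U)) -> (R and P)) = False or False = False
So S1 is false.

S2: Parsed as not (U nor ((not P xor not R) xor not S))

not P = not False = True
not R = not False = True
not P xor not R = True xor True = False
not S = not False = True
(not P xor not R) xor not S = False xor True = True
U nor ((not P xor not R) xor not S) = True nor True = False
not (U nor ((not P xor not R) xor not S)) = not False = True
So S2 is true.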